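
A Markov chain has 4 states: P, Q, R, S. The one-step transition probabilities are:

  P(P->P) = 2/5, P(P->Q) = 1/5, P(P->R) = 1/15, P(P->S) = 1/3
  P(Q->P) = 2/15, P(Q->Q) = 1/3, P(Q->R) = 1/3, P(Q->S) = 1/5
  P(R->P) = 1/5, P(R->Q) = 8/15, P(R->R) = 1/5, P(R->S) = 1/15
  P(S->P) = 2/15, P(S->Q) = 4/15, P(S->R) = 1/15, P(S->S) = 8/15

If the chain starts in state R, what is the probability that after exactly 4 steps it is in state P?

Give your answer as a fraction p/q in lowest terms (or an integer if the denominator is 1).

Answer: 10121/50625

Derivation:
Computing P^4 by repeated multiplication:
P^1 =
  P: [2/5, 1/5, 1/15, 1/3]
  Q: [2/15, 1/3, 1/3, 1/5]
  R: [1/5, 8/15, 1/5, 1/15]
  S: [2/15, 4/15, 1/15, 8/15]
P^2 =
  P: [11/45, 61/225, 29/225, 16/45]
  Q: [43/225, 83/225, 1/5, 6/25]
  R: [1/5, 77/225, 53/225, 2/9]
  S: [13/75, 22/75, 11/75, 29/75]
P^3 =
  P: [233/1125, 1022/3375, 527/3375, 1127/3375]
  Q: [667/3375, 224/675, 647/3375, 941/3375]
  R: [683/3375, 1144/3375, 71/375, 101/375]
  S: [71/375, 353/1125, 37/225, 374/1125]
P^4 =
  P: [10073/50625, 15931/50625, 2839/16875, 5368/16875]
  Q: [671/3375, 16541/50625, 9149/50625, 2974/10125]
  R: [10121/50625, 16517/50625, 9229/50625, 14758/50625]
  S: [3287/16875, 1076/3375, 323/1875, 589/1875]

(P^4)[R -> P] = 10121/50625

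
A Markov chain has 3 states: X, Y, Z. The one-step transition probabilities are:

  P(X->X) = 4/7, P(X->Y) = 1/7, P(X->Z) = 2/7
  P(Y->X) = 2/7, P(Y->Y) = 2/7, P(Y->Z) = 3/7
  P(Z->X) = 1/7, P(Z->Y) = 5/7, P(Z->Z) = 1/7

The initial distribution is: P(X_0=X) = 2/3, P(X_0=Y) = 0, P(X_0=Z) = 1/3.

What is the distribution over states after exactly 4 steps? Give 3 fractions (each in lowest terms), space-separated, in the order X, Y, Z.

Answer: 2480/7203 864/2401 2131/7203

Derivation:
Propagating the distribution step by step (d_{t+1} = d_t * P):
d_0 = (X=2/3, Y=0, Z=1/3)
  d_1[X] = 2/3*4/7 + 0*2/7 + 1/3*1/7 = 3/7
  d_1[Y] = 2/3*1/7 + 0*2/7 + 1/3*5/7 = 1/3
  d_1[Z] = 2/3*2/7 + 0*3/7 + 1/3*1/7 = 5/21
d_1 = (X=3/7, Y=1/3, Z=5/21)
  d_2[X] = 3/7*4/7 + 1/3*2/7 + 5/21*1/7 = 55/147
  d_2[Y] = 3/7*1/7 + 1/3*2/7 + 5/21*5/7 = 16/49
  d_2[Z] = 3/7*2/7 + 1/3*3/7 + 5/21*1/7 = 44/147
d_2 = (X=55/147, Y=16/49, Z=44/147)
  d_3[X] = 55/147*4/7 + 16/49*2/7 + 44/147*1/7 = 120/343
  d_3[Y] = 55/147*1/7 + 16/49*2/7 + 44/147*5/7 = 53/147
  d_3[Z] = 55/147*2/7 + 16/49*3/7 + 44/147*1/7 = 298/1029
d_3 = (X=120/343, Y=53/147, Z=298/1029)
  d_4[X] = 120/343*4/7 + 53/147*2/7 + 298/1029*1/7 = 2480/7203
  d_4[Y] = 120/343*1/7 + 53/147*2/7 + 298/1029*5/7 = 864/2401
  d_4[Z] = 120/343*2/7 + 53/147*3/7 + 298/1029*1/7 = 2131/7203
d_4 = (X=2480/7203, Y=864/2401, Z=2131/7203)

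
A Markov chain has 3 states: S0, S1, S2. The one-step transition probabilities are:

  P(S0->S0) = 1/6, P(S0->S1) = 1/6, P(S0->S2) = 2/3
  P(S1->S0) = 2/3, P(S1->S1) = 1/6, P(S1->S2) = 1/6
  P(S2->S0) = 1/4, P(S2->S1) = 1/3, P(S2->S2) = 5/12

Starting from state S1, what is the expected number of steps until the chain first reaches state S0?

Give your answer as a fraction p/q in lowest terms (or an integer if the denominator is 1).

Answer: 54/31

Derivation:
Let h_i = expected steps to first reach S0 from state i.
Boundary: h_S0 = 0.
First-step equations for the other states:
  h_S1 = 1 + 2/3*h_S0 + 1/6*h_S1 + 1/6*h_S2
  h_S2 = 1 + 1/4*h_S0 + 1/3*h_S1 + 5/12*h_S2

Substituting h_S0 = 0 and rearranging gives the linear system (I - Q) h = 1:
  [5/6, -1/6] . (h_S1, h_S2) = 1
  [-1/3, 7/12] . (h_S1, h_S2) = 1

Solving yields:
  h_S1 = 54/31
  h_S2 = 84/31

Starting state is S1, so the expected hitting time is h_S1 = 54/31.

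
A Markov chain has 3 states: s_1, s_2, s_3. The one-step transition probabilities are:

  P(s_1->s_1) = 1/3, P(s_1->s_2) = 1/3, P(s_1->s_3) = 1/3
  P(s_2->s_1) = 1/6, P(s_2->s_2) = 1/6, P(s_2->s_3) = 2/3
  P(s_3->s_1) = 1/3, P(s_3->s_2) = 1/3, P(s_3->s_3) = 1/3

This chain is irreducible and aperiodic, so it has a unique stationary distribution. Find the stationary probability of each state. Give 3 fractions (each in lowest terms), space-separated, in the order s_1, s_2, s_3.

The stationary distribution satisfies pi = pi * P, i.e.:
  pi_s_1 = 1/3*pi_s_1 + 1/6*pi_s_2 + 1/3*pi_s_3
  pi_s_2 = 1/3*pi_s_1 + 1/6*pi_s_2 + 1/3*pi_s_3
  pi_s_3 = 1/3*pi_s_1 + 2/3*pi_s_2 + 1/3*pi_s_3
with normalization: pi_s_1 + pi_s_2 + pi_s_3 = 1.

Using the first 2 balance equations plus normalization, the linear system A*pi = b is:
  [-2/3, 1/6, 1/3] . pi = 0
  [1/3, -5/6, 1/3] . pi = 0
  [1, 1, 1] . pi = 1

Solving yields:
  pi_s_1 = 2/7
  pi_s_2 = 2/7
  pi_s_3 = 3/7

Verification (pi * P):
  2/7*1/3 + 2/7*1/6 + 3/7*1/3 = 2/7 = pi_s_1  (ok)
  2/7*1/3 + 2/7*1/6 + 3/7*1/3 = 2/7 = pi_s_2  (ok)
  2/7*1/3 + 2/7*2/3 + 3/7*1/3 = 3/7 = pi_s_3  (ok)

Answer: 2/7 2/7 3/7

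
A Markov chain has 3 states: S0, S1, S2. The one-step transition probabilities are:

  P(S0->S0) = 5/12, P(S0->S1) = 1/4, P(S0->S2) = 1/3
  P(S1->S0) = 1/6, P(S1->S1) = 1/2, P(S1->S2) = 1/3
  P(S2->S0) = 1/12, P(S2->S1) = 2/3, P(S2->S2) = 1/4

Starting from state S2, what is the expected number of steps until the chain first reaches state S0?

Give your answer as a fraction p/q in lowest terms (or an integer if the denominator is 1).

Let h_i = expected steps to first reach S0 from state i.
Boundary: h_S0 = 0.
First-step equations for the other states:
  h_S1 = 1 + 1/6*h_S0 + 1/2*h_S1 + 1/3*h_S2
  h_S2 = 1 + 1/12*h_S0 + 2/3*h_S1 + 1/4*h_S2

Substituting h_S0 = 0 and rearranging gives the linear system (I - Q) h = 1:
  [1/2, -1/3] . (h_S1, h_S2) = 1
  [-2/3, 3/4] . (h_S1, h_S2) = 1

Solving yields:
  h_S1 = 78/11
  h_S2 = 84/11

Starting state is S2, so the expected hitting time is h_S2 = 84/11.

Answer: 84/11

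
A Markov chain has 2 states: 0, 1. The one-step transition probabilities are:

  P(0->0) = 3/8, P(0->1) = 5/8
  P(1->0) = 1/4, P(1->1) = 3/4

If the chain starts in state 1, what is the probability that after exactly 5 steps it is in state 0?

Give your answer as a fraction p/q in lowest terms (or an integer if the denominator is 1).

Answer: 4681/16384

Derivation:
Computing P^5 by repeated multiplication:
P^1 =
  0: [3/8, 5/8]
  1: [1/4, 3/4]
P^2 =
  0: [19/64, 45/64]
  1: [9/32, 23/32]
P^3 =
  0: [147/512, 365/512]
  1: [73/256, 183/256]
P^4 =
  0: [1171/4096, 2925/4096]
  1: [585/2048, 1463/2048]
P^5 =
  0: [9363/32768, 23405/32768]
  1: [4681/16384, 11703/16384]

(P^5)[1 -> 0] = 4681/16384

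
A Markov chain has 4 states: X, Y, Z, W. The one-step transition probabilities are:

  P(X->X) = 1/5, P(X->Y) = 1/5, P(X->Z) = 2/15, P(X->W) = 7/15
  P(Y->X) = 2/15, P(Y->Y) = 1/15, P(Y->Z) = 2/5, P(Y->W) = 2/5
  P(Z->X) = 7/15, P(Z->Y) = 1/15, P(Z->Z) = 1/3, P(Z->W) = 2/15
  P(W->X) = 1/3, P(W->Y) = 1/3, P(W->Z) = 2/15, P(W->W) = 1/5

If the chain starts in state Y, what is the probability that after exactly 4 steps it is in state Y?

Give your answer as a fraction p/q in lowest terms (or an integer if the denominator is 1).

Answer: 3181/16875

Derivation:
Computing P^4 by repeated multiplication:
P^1 =
  X: [1/5, 1/5, 2/15, 7/15]
  Y: [2/15, 1/15, 2/5, 2/5]
  Z: [7/15, 1/15, 1/3, 2/15]
  W: [1/3, 1/3, 2/15, 1/5]
P^2 =
  X: [64/225, 49/225, 16/75, 64/225]
  Y: [16/45, 43/225, 52/225, 2/9]
  Z: [68/225, 37/225, 49/225, 71/225]
  W: [6/25, 37/225, 56/225, 26/75]
P^3 =
  X: [946/3375, 203/1125, 158/675, 206/675]
  Y: [188/675, 13/75, 778/3375, 1072/3375]
  Z: [976/3375, 43/225, 149/675, 1009/3375]
  W: [1018/3375, 43/225, 766/3375, 946/3375]
P^4 =
  X: [4912/16875, 1043/5625, 428/1875, 4982/16875]
  Y: [548/1875, 3181/16875, 3808/16875, 4954/16875]
  Z: [4826/16875, 3121/16875, 257/1125, 1691/5625]
  W: [1604/5625, 613/3375, 1292/5625, 5122/16875]

(P^4)[Y -> Y] = 3181/16875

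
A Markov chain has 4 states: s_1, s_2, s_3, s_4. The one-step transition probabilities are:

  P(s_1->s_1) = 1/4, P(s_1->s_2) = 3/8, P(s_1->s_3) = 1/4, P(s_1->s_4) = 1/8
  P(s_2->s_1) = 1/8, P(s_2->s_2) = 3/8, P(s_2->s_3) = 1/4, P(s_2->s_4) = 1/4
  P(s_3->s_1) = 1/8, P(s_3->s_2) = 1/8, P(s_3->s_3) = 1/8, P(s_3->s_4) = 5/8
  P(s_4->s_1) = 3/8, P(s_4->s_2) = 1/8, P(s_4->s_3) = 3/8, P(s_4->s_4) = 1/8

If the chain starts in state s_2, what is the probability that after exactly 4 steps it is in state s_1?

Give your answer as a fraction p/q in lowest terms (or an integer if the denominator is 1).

Answer: 915/4096

Derivation:
Computing P^4 by repeated multiplication:
P^1 =
  s_1: [1/4, 3/8, 1/4, 1/8]
  s_2: [1/8, 3/8, 1/4, 1/4]
  s_3: [1/8, 1/8, 1/8, 5/8]
  s_4: [3/8, 1/8, 3/8, 1/8]
P^2 =
  s_1: [3/16, 9/32, 15/64, 19/64]
  s_2: [13/64, 1/4, 1/4, 19/64]
  s_3: [19/64, 3/16, 5/16, 13/64]
  s_4: [13/64, 1/4, 7/32, 21/64]
P^3 =
  s_1: [57/256, 31/128, 33/128, 71/256]
  s_2: [115/512, 61/256, 131/512, 9/32]
  s_3: [109/512, 63/256, 121/512, 39/128]
  s_4: [119/512, 61/256, 135/512, 17/64]
P^4 =
  s_1: [455/2048, 247/1024, 517/2048, 291/1024]
  s_2: [915/4096, 493/2048, 1037/4096, 579/2048]
  s_3: [933/4096, 491/2048, 1059/4096, 561/2048]
  s_4: [903/4096, 497/2048, 1025/4096, 587/2048]

(P^4)[s_2 -> s_1] = 915/4096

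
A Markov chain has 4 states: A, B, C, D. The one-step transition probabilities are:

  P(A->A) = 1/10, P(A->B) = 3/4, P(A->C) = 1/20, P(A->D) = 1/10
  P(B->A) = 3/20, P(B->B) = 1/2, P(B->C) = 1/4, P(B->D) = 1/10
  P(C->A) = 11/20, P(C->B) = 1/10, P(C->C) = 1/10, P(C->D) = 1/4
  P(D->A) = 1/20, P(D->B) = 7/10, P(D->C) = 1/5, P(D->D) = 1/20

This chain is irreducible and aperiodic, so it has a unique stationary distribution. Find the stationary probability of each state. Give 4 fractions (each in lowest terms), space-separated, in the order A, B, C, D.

Answer: 40/201 2729/5427 1927/10854 1309/10854

Derivation:
The stationary distribution satisfies pi = pi * P, i.e.:
  pi_A = 1/10*pi_A + 3/20*pi_B + 11/20*pi_C + 1/20*pi_D
  pi_B = 3/4*pi_A + 1/2*pi_B + 1/10*pi_C + 7/10*pi_D
  pi_C = 1/20*pi_A + 1/4*pi_B + 1/10*pi_C + 1/5*pi_D
  pi_D = 1/10*pi_A + 1/10*pi_B + 1/4*pi_C + 1/20*pi_D
with normalization: pi_A + pi_B + pi_C + pi_D = 1.

Using the first 3 balance equations plus normalization, the linear system A*pi = b is:
  [-9/10, 3/20, 11/20, 1/20] . pi = 0
  [3/4, -1/2, 1/10, 7/10] . pi = 0
  [1/20, 1/4, -9/10, 1/5] . pi = 0
  [1, 1, 1, 1] . pi = 1

Solving yields:
  pi_A = 40/201
  pi_B = 2729/5427
  pi_C = 1927/10854
  pi_D = 1309/10854

Verification (pi * P):
  40/201*1/10 + 2729/5427*3/20 + 1927/10854*11/20 + 1309/10854*1/20 = 40/201 = pi_A  (ok)
  40/201*3/4 + 2729/5427*1/2 + 1927/10854*1/10 + 1309/10854*7/10 = 2729/5427 = pi_B  (ok)
  40/201*1/20 + 2729/5427*1/4 + 1927/10854*1/10 + 1309/10854*1/5 = 1927/10854 = pi_C  (ok)
  40/201*1/10 + 2729/5427*1/10 + 1927/10854*1/4 + 1309/10854*1/20 = 1309/10854 = pi_D  (ok)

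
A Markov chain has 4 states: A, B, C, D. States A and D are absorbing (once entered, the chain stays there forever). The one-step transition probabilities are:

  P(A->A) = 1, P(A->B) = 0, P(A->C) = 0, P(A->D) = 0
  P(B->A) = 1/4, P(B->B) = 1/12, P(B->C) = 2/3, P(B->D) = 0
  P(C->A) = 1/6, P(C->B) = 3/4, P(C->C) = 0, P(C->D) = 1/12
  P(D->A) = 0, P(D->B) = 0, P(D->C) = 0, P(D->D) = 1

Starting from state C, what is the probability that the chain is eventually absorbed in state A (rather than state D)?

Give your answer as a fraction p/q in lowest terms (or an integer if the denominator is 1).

Let a_i = P(absorbed in A | start in state i).
Boundary conditions: a_A = 1, a_D = 0.
For each transient state i, a_i = sum_j P(i->j) * a_j:
  a_B = 1/4*a_A + 1/12*a_B + 2/3*a_C + 0*a_D
  a_C = 1/6*a_A + 3/4*a_B + 0*a_C + 1/12*a_D

Substituting a_A = 1 and a_D = 0, rearrange to (I - Q) a = r where r[i] = P(i -> A):
  [11/12, -2/3] . (a_B, a_C) = 1/4
  [-3/4, 1] . (a_B, a_C) = 1/6

Solving yields:
  a_B = 13/15
  a_C = 49/60

Starting state is C, so the absorption probability is a_C = 49/60.

Answer: 49/60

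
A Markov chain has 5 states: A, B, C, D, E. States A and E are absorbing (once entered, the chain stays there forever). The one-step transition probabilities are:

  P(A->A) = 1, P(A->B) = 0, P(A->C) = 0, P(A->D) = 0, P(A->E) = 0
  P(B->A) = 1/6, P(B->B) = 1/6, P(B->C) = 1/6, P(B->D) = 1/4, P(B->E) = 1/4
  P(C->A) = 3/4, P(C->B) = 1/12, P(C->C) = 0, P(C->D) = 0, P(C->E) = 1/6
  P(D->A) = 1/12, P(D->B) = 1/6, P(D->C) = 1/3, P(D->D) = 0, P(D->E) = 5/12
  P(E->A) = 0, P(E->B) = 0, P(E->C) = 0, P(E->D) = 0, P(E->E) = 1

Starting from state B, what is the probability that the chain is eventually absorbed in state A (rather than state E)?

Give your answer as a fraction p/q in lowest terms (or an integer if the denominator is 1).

Answer: 18/37

Derivation:
Let a_i = P(absorbed in A | start in state i).
Boundary conditions: a_A = 1, a_E = 0.
For each transient state i, a_i = sum_j P(i->j) * a_j:
  a_B = 1/6*a_A + 1/6*a_B + 1/6*a_C + 1/4*a_D + 1/4*a_E
  a_C = 3/4*a_A + 1/12*a_B + 0*a_C + 0*a_D + 1/6*a_E
  a_D = 1/12*a_A + 1/6*a_B + 1/3*a_C + 0*a_D + 5/12*a_E

Substituting a_A = 1 and a_E = 0, rearrange to (I - Q) a = r where r[i] = P(i -> A):
  [5/6, -1/6, -1/4] . (a_B, a_C, a_D) = 1/6
  [-1/12, 1, 0] . (a_B, a_C, a_D) = 3/4
  [-1/6, -1/3, 1] . (a_B, a_C, a_D) = 1/12

Solving yields:
  a_B = 18/37
  a_C = 117/148
  a_D = 95/222

Starting state is B, so the absorption probability is a_B = 18/37.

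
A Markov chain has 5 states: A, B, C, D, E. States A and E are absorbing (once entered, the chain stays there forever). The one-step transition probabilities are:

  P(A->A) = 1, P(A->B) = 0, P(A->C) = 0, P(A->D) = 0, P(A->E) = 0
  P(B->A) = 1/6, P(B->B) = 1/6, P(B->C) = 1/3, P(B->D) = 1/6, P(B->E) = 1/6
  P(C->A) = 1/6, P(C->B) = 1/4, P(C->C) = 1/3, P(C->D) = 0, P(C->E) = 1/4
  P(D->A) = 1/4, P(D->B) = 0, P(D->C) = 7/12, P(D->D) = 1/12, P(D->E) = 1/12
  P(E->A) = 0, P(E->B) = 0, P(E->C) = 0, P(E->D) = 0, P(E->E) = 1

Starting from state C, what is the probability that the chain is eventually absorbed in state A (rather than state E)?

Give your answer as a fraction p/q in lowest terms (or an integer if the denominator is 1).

Answer: 152/353

Derivation:
Let a_i = P(absorbed in A | start in state i).
Boundary conditions: a_A = 1, a_E = 0.
For each transient state i, a_i = sum_j P(i->j) * a_j:
  a_B = 1/6*a_A + 1/6*a_B + 1/3*a_C + 1/6*a_D + 1/6*a_E
  a_C = 1/6*a_A + 1/4*a_B + 1/3*a_C + 0*a_D + 1/4*a_E
  a_D = 1/4*a_A + 0*a_B + 7/12*a_C + 1/12*a_D + 1/12*a_E

Substituting a_A = 1 and a_E = 0, rearrange to (I - Q) a = r where r[i] = P(i -> A):
  [5/6, -1/3, -1/6] . (a_B, a_C, a_D) = 1/6
  [-1/4, 2/3, 0] . (a_B, a_C, a_D) = 1/6
  [0, -7/12, 11/12] . (a_B, a_C, a_D) = 1/4

Solving yields:
  a_B = 170/353
  a_C = 152/353
  a_D = 193/353

Starting state is C, so the absorption probability is a_C = 152/353.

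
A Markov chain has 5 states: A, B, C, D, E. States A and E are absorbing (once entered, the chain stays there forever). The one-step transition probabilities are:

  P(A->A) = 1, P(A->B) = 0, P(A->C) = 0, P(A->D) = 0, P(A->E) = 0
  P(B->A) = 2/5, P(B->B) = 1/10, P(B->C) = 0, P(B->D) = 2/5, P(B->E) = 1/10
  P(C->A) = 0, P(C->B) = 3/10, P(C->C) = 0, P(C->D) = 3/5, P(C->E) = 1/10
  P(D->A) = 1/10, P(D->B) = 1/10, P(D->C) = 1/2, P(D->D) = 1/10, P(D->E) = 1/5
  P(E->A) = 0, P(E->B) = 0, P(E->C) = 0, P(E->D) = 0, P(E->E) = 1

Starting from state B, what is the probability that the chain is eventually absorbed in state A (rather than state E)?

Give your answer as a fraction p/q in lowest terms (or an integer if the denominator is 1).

Let a_i = P(absorbed in A | start in state i).
Boundary conditions: a_A = 1, a_E = 0.
For each transient state i, a_i = sum_j P(i->j) * a_j:
  a_B = 2/5*a_A + 1/10*a_B + 0*a_C + 2/5*a_D + 1/10*a_E
  a_C = 0*a_A + 3/10*a_B + 0*a_C + 3/5*a_D + 1/10*a_E
  a_D = 1/10*a_A + 1/10*a_B + 1/2*a_C + 1/10*a_D + 1/5*a_E

Substituting a_A = 1 and a_E = 0, rearrange to (I - Q) a = r where r[i] = P(i -> A):
  [9/10, 0, -2/5] . (a_B, a_C, a_D) = 2/5
  [-3/10, 1, -3/5] . (a_B, a_C, a_D) = 0
  [-1/10, -1/2, 9/10] . (a_B, a_C, a_D) = 1/10

Solving yields:
  a_B = 7/11
  a_C = 9/20
  a_D = 19/44

Starting state is B, so the absorption probability is a_B = 7/11.

Answer: 7/11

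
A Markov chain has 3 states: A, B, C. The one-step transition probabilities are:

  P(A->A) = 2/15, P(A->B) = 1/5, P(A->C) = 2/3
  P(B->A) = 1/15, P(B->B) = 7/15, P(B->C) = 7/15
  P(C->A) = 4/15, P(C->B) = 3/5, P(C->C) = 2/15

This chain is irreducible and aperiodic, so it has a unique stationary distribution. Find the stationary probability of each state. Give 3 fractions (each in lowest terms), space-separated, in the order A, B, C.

The stationary distribution satisfies pi = pi * P, i.e.:
  pi_A = 2/15*pi_A + 1/15*pi_B + 4/15*pi_C
  pi_B = 1/5*pi_A + 7/15*pi_B + 3/5*pi_C
  pi_C = 2/3*pi_A + 7/15*pi_B + 2/15*pi_C
with normalization: pi_A + pi_B + pi_C = 1.

Using the first 2 balance equations plus normalization, the linear system A*pi = b is:
  [-13/15, 1/15, 4/15] . pi = 0
  [1/5, -8/15, 3/5] . pi = 0
  [1, 1, 1] . pi = 1

Solving yields:
  pi_A = 41/271
  pi_B = 129/271
  pi_C = 101/271

Verification (pi * P):
  41/271*2/15 + 129/271*1/15 + 101/271*4/15 = 41/271 = pi_A  (ok)
  41/271*1/5 + 129/271*7/15 + 101/271*3/5 = 129/271 = pi_B  (ok)
  41/271*2/3 + 129/271*7/15 + 101/271*2/15 = 101/271 = pi_C  (ok)

Answer: 41/271 129/271 101/271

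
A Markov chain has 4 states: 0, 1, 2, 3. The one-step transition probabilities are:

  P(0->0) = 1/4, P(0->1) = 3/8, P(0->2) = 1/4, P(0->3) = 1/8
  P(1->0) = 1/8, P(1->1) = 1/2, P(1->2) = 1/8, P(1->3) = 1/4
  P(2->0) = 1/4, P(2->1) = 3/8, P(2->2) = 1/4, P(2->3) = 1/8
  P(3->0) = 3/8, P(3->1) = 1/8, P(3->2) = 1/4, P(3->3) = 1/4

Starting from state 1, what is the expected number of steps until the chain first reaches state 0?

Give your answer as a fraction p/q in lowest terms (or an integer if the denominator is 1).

Answer: 152/31

Derivation:
Let h_i = expected steps to first reach 0 from state i.
Boundary: h_0 = 0.
First-step equations for the other states:
  h_1 = 1 + 1/8*h_0 + 1/2*h_1 + 1/8*h_2 + 1/4*h_3
  h_2 = 1 + 1/4*h_0 + 3/8*h_1 + 1/4*h_2 + 1/8*h_3
  h_3 = 1 + 3/8*h_0 + 1/8*h_1 + 1/4*h_2 + 1/4*h_3

Substituting h_0 = 0 and rearranging gives the linear system (I - Q) h = 1:
  [1/2, -1/8, -1/4] . (h_1, h_2, h_3) = 1
  [-3/8, 3/4, -1/8] . (h_1, h_2, h_3) = 1
  [-1/8, -1/4, 3/4] . (h_1, h_2, h_3) = 1

Solving yields:
  h_1 = 152/31
  h_2 = 136/31
  h_3 = 112/31

Starting state is 1, so the expected hitting time is h_1 = 152/31.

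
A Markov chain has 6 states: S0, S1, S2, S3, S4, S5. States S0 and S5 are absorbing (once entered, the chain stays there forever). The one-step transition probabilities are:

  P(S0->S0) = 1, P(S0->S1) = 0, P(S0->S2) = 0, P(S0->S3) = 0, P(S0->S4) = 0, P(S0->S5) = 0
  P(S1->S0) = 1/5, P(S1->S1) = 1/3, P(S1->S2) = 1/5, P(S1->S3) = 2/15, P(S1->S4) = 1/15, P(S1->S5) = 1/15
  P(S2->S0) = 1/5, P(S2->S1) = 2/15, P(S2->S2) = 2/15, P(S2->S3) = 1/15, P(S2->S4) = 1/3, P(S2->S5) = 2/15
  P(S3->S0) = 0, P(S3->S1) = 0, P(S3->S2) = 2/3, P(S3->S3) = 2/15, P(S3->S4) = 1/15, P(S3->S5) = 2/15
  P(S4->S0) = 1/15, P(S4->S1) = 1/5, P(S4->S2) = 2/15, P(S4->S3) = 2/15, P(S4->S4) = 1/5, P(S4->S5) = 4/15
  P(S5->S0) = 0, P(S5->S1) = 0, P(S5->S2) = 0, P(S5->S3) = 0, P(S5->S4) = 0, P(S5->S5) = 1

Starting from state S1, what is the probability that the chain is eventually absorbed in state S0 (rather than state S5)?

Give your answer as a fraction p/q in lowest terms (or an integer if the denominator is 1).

Let a_i = P(absorbed in S0 | start in state i).
Boundary conditions: a_S0 = 1, a_S5 = 0.
For each transient state i, a_i = sum_j P(i->j) * a_j:
  a_S1 = 1/5*a_S0 + 1/3*a_S1 + 1/5*a_S2 + 2/15*a_S3 + 1/15*a_S4 + 1/15*a_S5
  a_S2 = 1/5*a_S0 + 2/15*a_S1 + 2/15*a_S2 + 1/15*a_S3 + 1/3*a_S4 + 2/15*a_S5
  a_S3 = 0*a_S0 + 0*a_S1 + 2/3*a_S2 + 2/15*a_S3 + 1/15*a_S4 + 2/15*a_S5
  a_S4 = 1/15*a_S0 + 1/5*a_S1 + 2/15*a_S2 + 2/15*a_S3 + 1/5*a_S4 + 4/15*a_S5

Substituting a_S0 = 1 and a_S5 = 0, rearrange to (I - Q) a = r where r[i] = P(i -> S0):
  [2/3, -1/5, -2/15, -1/15] . (a_S1, a_S2, a_S3, a_S4) = 1/5
  [-2/15, 13/15, -1/15, -1/3] . (a_S1, a_S2, a_S3, a_S4) = 1/5
  [0, -2/3, 13/15, -1/15] . (a_S1, a_S2, a_S3, a_S4) = 0
  [-1/5, -2/15, -2/15, 4/5] . (a_S1, a_S2, a_S3, a_S4) = 1/15

Solving yields:
  a_S1 = 7689/13547
  a_S2 = 291/589
  a_S3 = 5540/13547
  a_S4 = 5090/13547

Starting state is S1, so the absorption probability is a_S1 = 7689/13547.

Answer: 7689/13547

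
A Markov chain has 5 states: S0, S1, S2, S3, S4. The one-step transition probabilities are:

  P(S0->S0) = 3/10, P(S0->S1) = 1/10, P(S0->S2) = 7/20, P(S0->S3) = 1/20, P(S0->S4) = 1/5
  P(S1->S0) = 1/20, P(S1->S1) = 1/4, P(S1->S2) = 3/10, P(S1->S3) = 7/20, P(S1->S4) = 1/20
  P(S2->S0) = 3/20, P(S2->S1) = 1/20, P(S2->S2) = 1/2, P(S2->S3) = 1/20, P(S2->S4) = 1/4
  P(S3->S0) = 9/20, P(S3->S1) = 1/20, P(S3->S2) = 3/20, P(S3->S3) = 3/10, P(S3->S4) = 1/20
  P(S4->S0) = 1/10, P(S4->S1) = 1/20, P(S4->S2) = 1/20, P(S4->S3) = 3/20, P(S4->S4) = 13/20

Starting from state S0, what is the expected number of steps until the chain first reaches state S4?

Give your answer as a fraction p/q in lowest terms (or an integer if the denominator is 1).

Let h_i = expected steps to first reach S4 from state i.
Boundary: h_S4 = 0.
First-step equations for the other states:
  h_S0 = 1 + 3/10*h_S0 + 1/10*h_S1 + 7/20*h_S2 + 1/20*h_S3 + 1/5*h_S4
  h_S1 = 1 + 1/20*h_S0 + 1/4*h_S1 + 3/10*h_S2 + 7/20*h_S3 + 1/20*h_S4
  h_S2 = 1 + 3/20*h_S0 + 1/20*h_S1 + 1/2*h_S2 + 1/20*h_S3 + 1/4*h_S4
  h_S3 = 1 + 9/20*h_S0 + 1/20*h_S1 + 3/20*h_S2 + 3/10*h_S3 + 1/20*h_S4

Substituting h_S4 = 0 and rearranging gives the linear system (I - Q) h = 1:
  [7/10, -1/10, -7/20, -1/20] . (h_S0, h_S1, h_S2, h_S3) = 1
  [-1/20, 3/4, -3/10, -7/20] . (h_S0, h_S1, h_S2, h_S3) = 1
  [-3/20, -1/20, 1/2, -1/20] . (h_S0, h_S1, h_S2, h_S3) = 1
  [-9/20, -1/20, -3/20, 7/10] . (h_S0, h_S1, h_S2, h_S3) = 1

Solving yields:
  h_S0 = 21990/4187
  h_S1 = 27540/4187
  h_S2 = 20370/4187
  h_S3 = 26450/4187

Starting state is S0, so the expected hitting time is h_S0 = 21990/4187.

Answer: 21990/4187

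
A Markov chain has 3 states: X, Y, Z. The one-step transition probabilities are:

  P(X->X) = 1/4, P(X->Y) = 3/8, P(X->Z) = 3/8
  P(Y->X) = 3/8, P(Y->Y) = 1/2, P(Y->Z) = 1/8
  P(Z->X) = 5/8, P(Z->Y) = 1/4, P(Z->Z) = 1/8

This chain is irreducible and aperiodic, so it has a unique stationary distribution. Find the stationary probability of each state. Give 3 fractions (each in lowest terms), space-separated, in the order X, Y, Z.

The stationary distribution satisfies pi = pi * P, i.e.:
  pi_X = 1/4*pi_X + 3/8*pi_Y + 5/8*pi_Z
  pi_Y = 3/8*pi_X + 1/2*pi_Y + 1/4*pi_Z
  pi_Z = 3/8*pi_X + 1/8*pi_Y + 1/8*pi_Z
with normalization: pi_X + pi_Y + pi_Z = 1.

Using the first 2 balance equations plus normalization, the linear system A*pi = b is:
  [-3/4, 3/8, 5/8] . pi = 0
  [3/8, -1/2, 1/4] . pi = 0
  [1, 1, 1] . pi = 1

Solving yields:
  pi_X = 13/34
  pi_Y = 27/68
  pi_Z = 15/68

Verification (pi * P):
  13/34*1/4 + 27/68*3/8 + 15/68*5/8 = 13/34 = pi_X  (ok)
  13/34*3/8 + 27/68*1/2 + 15/68*1/4 = 27/68 = pi_Y  (ok)
  13/34*3/8 + 27/68*1/8 + 15/68*1/8 = 15/68 = pi_Z  (ok)

Answer: 13/34 27/68 15/68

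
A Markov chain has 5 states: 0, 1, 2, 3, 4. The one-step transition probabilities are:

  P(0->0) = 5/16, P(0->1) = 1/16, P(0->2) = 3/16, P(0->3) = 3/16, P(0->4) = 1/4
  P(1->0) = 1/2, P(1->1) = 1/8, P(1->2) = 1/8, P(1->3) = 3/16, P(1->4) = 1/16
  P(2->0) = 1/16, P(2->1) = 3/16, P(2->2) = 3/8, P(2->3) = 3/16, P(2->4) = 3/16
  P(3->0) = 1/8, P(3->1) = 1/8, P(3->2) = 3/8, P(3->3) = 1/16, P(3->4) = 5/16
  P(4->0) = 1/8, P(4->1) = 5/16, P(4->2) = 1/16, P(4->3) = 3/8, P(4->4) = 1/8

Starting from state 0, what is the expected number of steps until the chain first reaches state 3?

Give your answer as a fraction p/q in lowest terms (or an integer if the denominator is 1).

Let h_i = expected steps to first reach 3 from state i.
Boundary: h_3 = 0.
First-step equations for the other states:
  h_0 = 1 + 5/16*h_0 + 1/16*h_1 + 3/16*h_2 + 3/16*h_3 + 1/4*h_4
  h_1 = 1 + 1/2*h_0 + 1/8*h_1 + 1/8*h_2 + 3/16*h_3 + 1/16*h_4
  h_2 = 1 + 1/16*h_0 + 3/16*h_1 + 3/8*h_2 + 3/16*h_3 + 3/16*h_4
  h_4 = 1 + 1/8*h_0 + 5/16*h_1 + 1/16*h_2 + 3/8*h_3 + 1/8*h_4

Substituting h_3 = 0 and rearranging gives the linear system (I - Q) h = 1:
  [11/16, -1/16, -3/16, -1/4] . (h_0, h_1, h_2, h_4) = 1
  [-1/2, 7/8, -1/8, -1/16] . (h_0, h_1, h_2, h_4) = 1
  [-1/16, -3/16, 5/8, -3/16] . (h_0, h_1, h_2, h_4) = 1
  [-1/8, -5/16, -1/16, 7/8] . (h_0, h_1, h_2, h_4) = 1

Solving yields:
  h_0 = 58496/13029
  h_1 = 60320/13029
  h_2 = 59504/13029
  h_4 = 49040/13029

Starting state is 0, so the expected hitting time is h_0 = 58496/13029.

Answer: 58496/13029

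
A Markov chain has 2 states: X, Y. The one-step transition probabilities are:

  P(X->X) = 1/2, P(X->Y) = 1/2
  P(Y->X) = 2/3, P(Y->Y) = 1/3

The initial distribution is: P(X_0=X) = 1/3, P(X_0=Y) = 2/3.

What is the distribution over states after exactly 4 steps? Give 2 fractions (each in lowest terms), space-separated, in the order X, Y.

Propagating the distribution step by step (d_{t+1} = d_t * P):
d_0 = (X=1/3, Y=2/3)
  d_1[X] = 1/3*1/2 + 2/3*2/3 = 11/18
  d_1[Y] = 1/3*1/2 + 2/3*1/3 = 7/18
d_1 = (X=11/18, Y=7/18)
  d_2[X] = 11/18*1/2 + 7/18*2/3 = 61/108
  d_2[Y] = 11/18*1/2 + 7/18*1/3 = 47/108
d_2 = (X=61/108, Y=47/108)
  d_3[X] = 61/108*1/2 + 47/108*2/3 = 371/648
  d_3[Y] = 61/108*1/2 + 47/108*1/3 = 277/648
d_3 = (X=371/648, Y=277/648)
  d_4[X] = 371/648*1/2 + 277/648*2/3 = 2221/3888
  d_4[Y] = 371/648*1/2 + 277/648*1/3 = 1667/3888
d_4 = (X=2221/3888, Y=1667/3888)

Answer: 2221/3888 1667/3888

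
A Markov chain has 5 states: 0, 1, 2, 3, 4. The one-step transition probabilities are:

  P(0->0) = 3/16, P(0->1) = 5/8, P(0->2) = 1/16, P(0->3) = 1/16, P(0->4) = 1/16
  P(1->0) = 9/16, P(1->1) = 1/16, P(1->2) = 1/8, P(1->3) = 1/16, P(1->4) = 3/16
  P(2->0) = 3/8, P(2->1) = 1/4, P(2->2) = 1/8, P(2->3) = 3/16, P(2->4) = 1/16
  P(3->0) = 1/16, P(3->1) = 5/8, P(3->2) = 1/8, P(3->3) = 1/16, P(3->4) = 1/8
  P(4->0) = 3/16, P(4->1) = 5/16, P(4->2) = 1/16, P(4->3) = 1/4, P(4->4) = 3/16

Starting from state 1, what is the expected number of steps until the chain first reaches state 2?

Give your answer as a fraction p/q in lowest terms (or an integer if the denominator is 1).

Let h_i = expected steps to first reach 2 from state i.
Boundary: h_2 = 0.
First-step equations for the other states:
  h_0 = 1 + 3/16*h_0 + 5/8*h_1 + 1/16*h_2 + 1/16*h_3 + 1/16*h_4
  h_1 = 1 + 9/16*h_0 + 1/16*h_1 + 1/8*h_2 + 1/16*h_3 + 3/16*h_4
  h_3 = 1 + 1/16*h_0 + 5/8*h_1 + 1/8*h_2 + 1/16*h_3 + 1/8*h_4
  h_4 = 1 + 3/16*h_0 + 5/16*h_1 + 1/16*h_2 + 1/4*h_3 + 3/16*h_4

Substituting h_2 = 0 and rearranging gives the linear system (I - Q) h = 1:
  [13/16, -5/8, -1/16, -1/16] . (h_0, h_1, h_3, h_4) = 1
  [-9/16, 15/16, -1/16, -3/16] . (h_0, h_1, h_3, h_4) = 1
  [-1/16, -5/8, 15/16, -1/8] . (h_0, h_1, h_3, h_4) = 1
  [-3/16, -5/16, -1/4, 13/16] . (h_0, h_1, h_3, h_4) = 1

Solving yields:
  h_0 = 18192/1661
  h_1 = 87328/8305
  h_3 = 17056/1661
  h_4 = 18208/1661

Starting state is 1, so the expected hitting time is h_1 = 87328/8305.

Answer: 87328/8305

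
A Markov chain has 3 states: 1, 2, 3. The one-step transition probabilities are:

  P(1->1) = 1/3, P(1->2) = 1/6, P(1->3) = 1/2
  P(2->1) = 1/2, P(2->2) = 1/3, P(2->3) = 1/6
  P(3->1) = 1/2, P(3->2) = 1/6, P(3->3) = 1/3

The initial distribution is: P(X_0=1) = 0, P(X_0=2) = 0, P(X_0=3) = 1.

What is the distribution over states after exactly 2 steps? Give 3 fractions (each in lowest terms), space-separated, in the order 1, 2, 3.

Answer: 5/12 7/36 7/18

Derivation:
Propagating the distribution step by step (d_{t+1} = d_t * P):
d_0 = (1=0, 2=0, 3=1)
  d_1[1] = 0*1/3 + 0*1/2 + 1*1/2 = 1/2
  d_1[2] = 0*1/6 + 0*1/3 + 1*1/6 = 1/6
  d_1[3] = 0*1/2 + 0*1/6 + 1*1/3 = 1/3
d_1 = (1=1/2, 2=1/6, 3=1/3)
  d_2[1] = 1/2*1/3 + 1/6*1/2 + 1/3*1/2 = 5/12
  d_2[2] = 1/2*1/6 + 1/6*1/3 + 1/3*1/6 = 7/36
  d_2[3] = 1/2*1/2 + 1/6*1/6 + 1/3*1/3 = 7/18
d_2 = (1=5/12, 2=7/36, 3=7/18)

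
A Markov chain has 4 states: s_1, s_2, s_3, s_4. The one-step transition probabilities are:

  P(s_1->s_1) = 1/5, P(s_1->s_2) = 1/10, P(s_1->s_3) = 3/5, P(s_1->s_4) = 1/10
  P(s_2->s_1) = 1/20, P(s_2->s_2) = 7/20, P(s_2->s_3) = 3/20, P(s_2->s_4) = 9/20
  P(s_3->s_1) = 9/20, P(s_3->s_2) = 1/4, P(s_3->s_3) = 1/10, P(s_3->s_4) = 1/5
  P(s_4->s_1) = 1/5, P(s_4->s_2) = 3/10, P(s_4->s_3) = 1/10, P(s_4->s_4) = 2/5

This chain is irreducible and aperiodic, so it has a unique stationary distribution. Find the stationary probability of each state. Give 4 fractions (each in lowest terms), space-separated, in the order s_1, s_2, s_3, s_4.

The stationary distribution satisfies pi = pi * P, i.e.:
  pi_s_1 = 1/5*pi_s_1 + 1/20*pi_s_2 + 9/20*pi_s_3 + 1/5*pi_s_4
  pi_s_2 = 1/10*pi_s_1 + 7/20*pi_s_2 + 1/4*pi_s_3 + 3/10*pi_s_4
  pi_s_3 = 3/5*pi_s_1 + 3/20*pi_s_2 + 1/10*pi_s_3 + 1/10*pi_s_4
  pi_s_4 = 1/10*pi_s_1 + 9/20*pi_s_2 + 1/5*pi_s_3 + 2/5*pi_s_4
with normalization: pi_s_1 + pi_s_2 + pi_s_3 + pi_s_4 = 1.

Using the first 3 balance equations plus normalization, the linear system A*pi = b is:
  [-4/5, 1/20, 9/20, 1/5] . pi = 0
  [1/10, -13/20, 1/4, 3/10] . pi = 0
  [3/5, 3/20, -9/10, 1/10] . pi = 0
  [1, 1, 1, 1] . pi = 1

Solving yields:
  pi_s_1 = 139/642
  pi_s_2 = 83/321
  pi_s_3 = 71/321
  pi_s_4 = 65/214

Verification (pi * P):
  139/642*1/5 + 83/321*1/20 + 71/321*9/20 + 65/214*1/5 = 139/642 = pi_s_1  (ok)
  139/642*1/10 + 83/321*7/20 + 71/321*1/4 + 65/214*3/10 = 83/321 = pi_s_2  (ok)
  139/642*3/5 + 83/321*3/20 + 71/321*1/10 + 65/214*1/10 = 71/321 = pi_s_3  (ok)
  139/642*1/10 + 83/321*9/20 + 71/321*1/5 + 65/214*2/5 = 65/214 = pi_s_4  (ok)

Answer: 139/642 83/321 71/321 65/214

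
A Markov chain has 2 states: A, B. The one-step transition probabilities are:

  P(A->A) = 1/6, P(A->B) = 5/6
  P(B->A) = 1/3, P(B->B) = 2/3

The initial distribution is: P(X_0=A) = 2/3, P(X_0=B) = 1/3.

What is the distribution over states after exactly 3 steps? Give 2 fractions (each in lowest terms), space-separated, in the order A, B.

Answer: 23/81 58/81

Derivation:
Propagating the distribution step by step (d_{t+1} = d_t * P):
d_0 = (A=2/3, B=1/3)
  d_1[A] = 2/3*1/6 + 1/3*1/3 = 2/9
  d_1[B] = 2/3*5/6 + 1/3*2/3 = 7/9
d_1 = (A=2/9, B=7/9)
  d_2[A] = 2/9*1/6 + 7/9*1/3 = 8/27
  d_2[B] = 2/9*5/6 + 7/9*2/3 = 19/27
d_2 = (A=8/27, B=19/27)
  d_3[A] = 8/27*1/6 + 19/27*1/3 = 23/81
  d_3[B] = 8/27*5/6 + 19/27*2/3 = 58/81
d_3 = (A=23/81, B=58/81)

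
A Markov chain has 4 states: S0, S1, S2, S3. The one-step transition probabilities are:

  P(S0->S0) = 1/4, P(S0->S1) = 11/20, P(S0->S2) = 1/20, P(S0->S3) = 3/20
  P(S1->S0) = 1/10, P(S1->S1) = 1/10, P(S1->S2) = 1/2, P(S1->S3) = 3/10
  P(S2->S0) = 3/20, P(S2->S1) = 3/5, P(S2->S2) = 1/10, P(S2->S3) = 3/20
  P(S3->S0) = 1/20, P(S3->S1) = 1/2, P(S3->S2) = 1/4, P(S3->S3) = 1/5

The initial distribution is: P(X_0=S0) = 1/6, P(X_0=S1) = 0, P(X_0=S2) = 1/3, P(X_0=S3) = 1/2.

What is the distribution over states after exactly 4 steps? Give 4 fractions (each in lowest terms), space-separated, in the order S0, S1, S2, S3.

Propagating the distribution step by step (d_{t+1} = d_t * P):
d_0 = (S0=1/6, S1=0, S2=1/3, S3=1/2)
  d_1[S0] = 1/6*1/4 + 0*1/10 + 1/3*3/20 + 1/2*1/20 = 7/60
  d_1[S1] = 1/6*11/20 + 0*1/10 + 1/3*3/5 + 1/2*1/2 = 13/24
  d_1[S2] = 1/6*1/20 + 0*1/2 + 1/3*1/10 + 1/2*1/4 = 1/6
  d_1[S3] = 1/6*3/20 + 0*3/10 + 1/3*3/20 + 1/2*1/5 = 7/40
d_1 = (S0=7/60, S1=13/24, S2=1/6, S3=7/40)
  d_2[S0] = 7/60*1/4 + 13/24*1/10 + 1/6*3/20 + 7/40*1/20 = 281/2400
  d_2[S1] = 7/60*11/20 + 13/24*1/10 + 1/6*3/5 + 7/40*1/2 = 367/1200
  d_2[S2] = 7/60*1/20 + 13/24*1/2 + 1/6*1/10 + 7/40*1/4 = 809/2400
  d_2[S3] = 7/60*3/20 + 13/24*3/10 + 1/6*3/20 + 7/40*1/5 = 6/25
d_2 = (S0=281/2400, S1=367/1200, S2=809/2400, S3=6/25)
  d_3[S0] = 281/2400*1/4 + 367/1200*1/10 + 809/2400*3/20 + 6/25*1/20 = 1469/12000
  d_3[S1] = 281/2400*11/20 + 367/1200*1/10 + 809/2400*3/5 + 6/25*1/2 = 20027/48000
  d_3[S2] = 281/2400*1/20 + 367/1200*1/2 + 809/2400*1/10 + 6/25*1/4 = 12119/48000
  d_3[S3] = 281/2400*3/20 + 367/1200*3/10 + 809/2400*3/20 + 6/25*1/5 = 1663/8000
d_3 = (S0=1469/12000, S1=20027/48000, S2=12119/48000, S3=1663/8000)
  d_4[S0] = 1469/12000*1/4 + 20027/48000*1/10 + 12119/48000*3/20 + 1663/8000*1/20 = 115769/960000
  d_4[S1] = 1469/12000*11/20 + 20027/48000*1/10 + 12119/48000*3/5 + 1663/8000*1/2 = 174949/480000
  d_4[S2] = 1469/12000*1/20 + 20027/48000*1/2 + 12119/48000*1/10 + 1663/8000*1/4 = 140137/480000
  d_4[S3] = 1469/12000*3/20 + 20027/48000*3/10 + 12119/48000*3/20 + 1663/8000*1/5 = 71353/320000
d_4 = (S0=115769/960000, S1=174949/480000, S2=140137/480000, S3=71353/320000)

Answer: 115769/960000 174949/480000 140137/480000 71353/320000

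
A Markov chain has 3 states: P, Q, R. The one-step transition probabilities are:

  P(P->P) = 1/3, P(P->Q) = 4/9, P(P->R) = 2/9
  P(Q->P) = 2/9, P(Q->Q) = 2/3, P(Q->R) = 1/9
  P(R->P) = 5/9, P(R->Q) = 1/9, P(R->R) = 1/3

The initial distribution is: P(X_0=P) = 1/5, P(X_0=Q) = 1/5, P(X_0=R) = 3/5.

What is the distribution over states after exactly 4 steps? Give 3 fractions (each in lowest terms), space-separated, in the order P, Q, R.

Answer: 2140/6561 15779/32805 6326/32805

Derivation:
Propagating the distribution step by step (d_{t+1} = d_t * P):
d_0 = (P=1/5, Q=1/5, R=3/5)
  d_1[P] = 1/5*1/3 + 1/5*2/9 + 3/5*5/9 = 4/9
  d_1[Q] = 1/5*4/9 + 1/5*2/3 + 3/5*1/9 = 13/45
  d_1[R] = 1/5*2/9 + 1/5*1/9 + 3/5*1/3 = 4/15
d_1 = (P=4/9, Q=13/45, R=4/15)
  d_2[P] = 4/9*1/3 + 13/45*2/9 + 4/15*5/9 = 146/405
  d_2[Q] = 4/9*4/9 + 13/45*2/3 + 4/15*1/9 = 34/81
  d_2[R] = 4/9*2/9 + 13/45*1/9 + 4/15*1/3 = 89/405
d_2 = (P=146/405, Q=34/81, R=89/405)
  d_3[P] = 146/405*1/3 + 34/81*2/9 + 89/405*5/9 = 1223/3645
  d_3[Q] = 146/405*4/9 + 34/81*2/3 + 89/405*1/9 = 1693/3645
  d_3[R] = 146/405*2/9 + 34/81*1/9 + 89/405*1/3 = 1/5
d_3 = (P=1223/3645, Q=1693/3645, R=1/5)
  d_4[P] = 1223/3645*1/3 + 1693/3645*2/9 + 1/5*5/9 = 2140/6561
  d_4[Q] = 1223/3645*4/9 + 1693/3645*2/3 + 1/5*1/9 = 15779/32805
  d_4[R] = 1223/3645*2/9 + 1693/3645*1/9 + 1/5*1/3 = 6326/32805
d_4 = (P=2140/6561, Q=15779/32805, R=6326/32805)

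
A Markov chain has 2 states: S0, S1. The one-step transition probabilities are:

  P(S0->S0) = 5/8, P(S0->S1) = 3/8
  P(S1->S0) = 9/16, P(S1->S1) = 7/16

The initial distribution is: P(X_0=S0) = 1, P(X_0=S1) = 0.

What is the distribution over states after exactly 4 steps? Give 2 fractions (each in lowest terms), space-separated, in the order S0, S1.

Answer: 19661/32768 13107/32768

Derivation:
Propagating the distribution step by step (d_{t+1} = d_t * P):
d_0 = (S0=1, S1=0)
  d_1[S0] = 1*5/8 + 0*9/16 = 5/8
  d_1[S1] = 1*3/8 + 0*7/16 = 3/8
d_1 = (S0=5/8, S1=3/8)
  d_2[S0] = 5/8*5/8 + 3/8*9/16 = 77/128
  d_2[S1] = 5/8*3/8 + 3/8*7/16 = 51/128
d_2 = (S0=77/128, S1=51/128)
  d_3[S0] = 77/128*5/8 + 51/128*9/16 = 1229/2048
  d_3[S1] = 77/128*3/8 + 51/128*7/16 = 819/2048
d_3 = (S0=1229/2048, S1=819/2048)
  d_4[S0] = 1229/2048*5/8 + 819/2048*9/16 = 19661/32768
  d_4[S1] = 1229/2048*3/8 + 819/2048*7/16 = 13107/32768
d_4 = (S0=19661/32768, S1=13107/32768)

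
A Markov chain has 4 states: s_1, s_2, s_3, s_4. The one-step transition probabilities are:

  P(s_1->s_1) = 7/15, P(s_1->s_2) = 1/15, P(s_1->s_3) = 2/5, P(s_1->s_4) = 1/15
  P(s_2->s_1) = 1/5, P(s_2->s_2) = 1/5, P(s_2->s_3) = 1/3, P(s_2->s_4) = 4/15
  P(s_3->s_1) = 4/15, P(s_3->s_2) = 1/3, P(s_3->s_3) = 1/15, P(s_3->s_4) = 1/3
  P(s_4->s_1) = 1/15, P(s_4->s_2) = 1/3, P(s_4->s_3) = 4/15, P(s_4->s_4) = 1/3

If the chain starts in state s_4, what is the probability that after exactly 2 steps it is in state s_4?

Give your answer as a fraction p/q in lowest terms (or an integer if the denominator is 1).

Computing P^2 by repeated multiplication:
P^1 =
  s_1: [7/15, 1/15, 2/5, 1/15]
  s_2: [1/5, 1/5, 1/3, 4/15]
  s_3: [4/15, 1/3, 1/15, 1/3]
  s_4: [1/15, 1/3, 4/15, 1/3]
P^2 =
  s_1: [77/225, 1/5, 19/75, 46/225]
  s_2: [6/25, 19/75, 6/25, 4/15]
  s_3: [52/225, 49/225, 14/45, 6/25]
  s_4: [43/225, 61/225, 11/45, 22/75]

(P^2)[s_4 -> s_4] = 22/75

Answer: 22/75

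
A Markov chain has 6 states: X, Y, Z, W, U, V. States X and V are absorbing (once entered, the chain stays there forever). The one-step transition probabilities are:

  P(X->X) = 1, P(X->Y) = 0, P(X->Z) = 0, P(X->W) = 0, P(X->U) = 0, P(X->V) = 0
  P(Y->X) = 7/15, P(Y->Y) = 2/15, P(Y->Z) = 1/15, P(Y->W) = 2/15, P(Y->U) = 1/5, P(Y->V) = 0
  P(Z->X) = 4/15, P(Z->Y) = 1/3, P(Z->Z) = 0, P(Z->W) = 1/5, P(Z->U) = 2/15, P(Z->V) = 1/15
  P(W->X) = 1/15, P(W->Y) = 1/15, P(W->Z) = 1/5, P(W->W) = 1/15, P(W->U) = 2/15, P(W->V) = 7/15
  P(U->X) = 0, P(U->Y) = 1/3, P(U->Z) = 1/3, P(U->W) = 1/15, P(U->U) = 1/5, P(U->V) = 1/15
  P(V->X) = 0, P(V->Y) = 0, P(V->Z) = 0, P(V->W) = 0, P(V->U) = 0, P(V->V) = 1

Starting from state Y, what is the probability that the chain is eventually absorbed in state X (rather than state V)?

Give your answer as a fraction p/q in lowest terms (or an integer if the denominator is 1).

Let a_i = P(absorbed in X | start in state i).
Boundary conditions: a_X = 1, a_V = 0.
For each transient state i, a_i = sum_j P(i->j) * a_j:
  a_Y = 7/15*a_X + 2/15*a_Y + 1/15*a_Z + 2/15*a_W + 1/5*a_U + 0*a_V
  a_Z = 4/15*a_X + 1/3*a_Y + 0*a_Z + 1/5*a_W + 2/15*a_U + 1/15*a_V
  a_W = 1/15*a_X + 1/15*a_Y + 1/5*a_Z + 1/15*a_W + 2/15*a_U + 7/15*a_V
  a_U = 0*a_X + 1/3*a_Y + 1/3*a_Z + 1/15*a_W + 1/5*a_U + 1/15*a_V

Substituting a_X = 1 and a_V = 0, rearrange to (I - Q) a = r where r[i] = P(i -> X):
  [13/15, -1/15, -2/15, -1/5] . (a_Y, a_Z, a_W, a_U) = 7/15
  [-1/3, 1, -1/5, -2/15] . (a_Y, a_Z, a_W, a_U) = 4/15
  [-1/15, -1/5, 14/15, -2/15] . (a_Y, a_Z, a_W, a_U) = 1/15
  [-1/3, -1/3, -1/15, 4/5] . (a_Y, a_Z, a_W, a_U) = 0

Solving yields:
  a_Y = 8909/11140
  a_Z = 7737/11140
  a_W = 413/1114
  a_U = 364/557

Starting state is Y, so the absorption probability is a_Y = 8909/11140.

Answer: 8909/11140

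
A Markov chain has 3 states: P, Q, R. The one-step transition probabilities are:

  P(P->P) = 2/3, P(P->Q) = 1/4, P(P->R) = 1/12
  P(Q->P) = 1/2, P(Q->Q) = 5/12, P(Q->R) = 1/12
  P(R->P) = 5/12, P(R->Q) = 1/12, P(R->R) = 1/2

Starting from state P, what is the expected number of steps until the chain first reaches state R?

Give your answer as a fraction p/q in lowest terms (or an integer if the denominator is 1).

Answer: 12

Derivation:
Let h_i = expected steps to first reach R from state i.
Boundary: h_R = 0.
First-step equations for the other states:
  h_P = 1 + 2/3*h_P + 1/4*h_Q + 1/12*h_R
  h_Q = 1 + 1/2*h_P + 5/12*h_Q + 1/12*h_R

Substituting h_R = 0 and rearranging gives the linear system (I - Q) h = 1:
  [1/3, -1/4] . (h_P, h_Q) = 1
  [-1/2, 7/12] . (h_P, h_Q) = 1

Solving yields:
  h_P = 12
  h_Q = 12

Starting state is P, so the expected hitting time is h_P = 12.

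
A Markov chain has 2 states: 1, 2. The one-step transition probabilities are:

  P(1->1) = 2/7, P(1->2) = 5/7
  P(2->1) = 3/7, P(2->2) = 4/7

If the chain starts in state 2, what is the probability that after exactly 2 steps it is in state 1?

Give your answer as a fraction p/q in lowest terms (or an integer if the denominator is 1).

Computing P^2 by repeated multiplication:
P^1 =
  1: [2/7, 5/7]
  2: [3/7, 4/7]
P^2 =
  1: [19/49, 30/49]
  2: [18/49, 31/49]

(P^2)[2 -> 1] = 18/49

Answer: 18/49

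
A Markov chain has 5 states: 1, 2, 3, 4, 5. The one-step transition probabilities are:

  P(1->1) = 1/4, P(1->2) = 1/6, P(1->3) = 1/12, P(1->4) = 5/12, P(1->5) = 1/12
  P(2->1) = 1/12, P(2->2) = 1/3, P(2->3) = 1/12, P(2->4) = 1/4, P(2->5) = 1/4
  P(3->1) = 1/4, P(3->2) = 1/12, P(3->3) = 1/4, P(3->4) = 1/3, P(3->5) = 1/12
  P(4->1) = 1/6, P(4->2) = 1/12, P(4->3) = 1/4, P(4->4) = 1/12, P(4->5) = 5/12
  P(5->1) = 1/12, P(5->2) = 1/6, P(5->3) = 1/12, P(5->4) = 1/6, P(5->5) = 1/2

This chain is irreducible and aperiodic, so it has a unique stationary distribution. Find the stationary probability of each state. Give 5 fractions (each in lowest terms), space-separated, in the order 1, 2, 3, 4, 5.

The stationary distribution satisfies pi = pi * P, i.e.:
  pi_1 = 1/4*pi_1 + 1/12*pi_2 + 1/4*pi_3 + 1/6*pi_4 + 1/12*pi_5
  pi_2 = 1/6*pi_1 + 1/3*pi_2 + 1/12*pi_3 + 1/12*pi_4 + 1/6*pi_5
  pi_3 = 1/12*pi_1 + 1/12*pi_2 + 1/4*pi_3 + 1/4*pi_4 + 1/12*pi_5
  pi_4 = 5/12*pi_1 + 1/4*pi_2 + 1/3*pi_3 + 1/12*pi_4 + 1/6*pi_5
  pi_5 = 1/12*pi_1 + 1/4*pi_2 + 1/12*pi_3 + 5/12*pi_4 + 1/2*pi_5
with normalization: pi_1 + pi_2 + pi_3 + pi_4 + pi_5 = 1.

Using the first 4 balance equations plus normalization, the linear system A*pi = b is:
  [-3/4, 1/12, 1/4, 1/6, 1/12] . pi = 0
  [1/6, -2/3, 1/12, 1/12, 1/6] . pi = 0
  [1/12, 1/12, -3/4, 1/4, 1/12] . pi = 0
  [5/12, 1/4, 1/3, -11/12, 1/6] . pi = 0
  [1, 1, 1, 1, 1] . pi = 1

Solving yields:
  pi_1 = 1861/12300
  pi_2 = 669/4100
  pi_3 = 89/615
  pi_4 = 55/246
  pi_5 = 1951/6150

Verification (pi * P):
  1861/12300*1/4 + 669/4100*1/12 + 89/615*1/4 + 55/246*1/6 + 1951/6150*1/12 = 1861/12300 = pi_1  (ok)
  1861/12300*1/6 + 669/4100*1/3 + 89/615*1/12 + 55/246*1/12 + 1951/6150*1/6 = 669/4100 = pi_2  (ok)
  1861/12300*1/12 + 669/4100*1/12 + 89/615*1/4 + 55/246*1/4 + 1951/6150*1/12 = 89/615 = pi_3  (ok)
  1861/12300*5/12 + 669/4100*1/4 + 89/615*1/3 + 55/246*1/12 + 1951/6150*1/6 = 55/246 = pi_4  (ok)
  1861/12300*1/12 + 669/4100*1/4 + 89/615*1/12 + 55/246*5/12 + 1951/6150*1/2 = 1951/6150 = pi_5  (ok)

Answer: 1861/12300 669/4100 89/615 55/246 1951/6150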